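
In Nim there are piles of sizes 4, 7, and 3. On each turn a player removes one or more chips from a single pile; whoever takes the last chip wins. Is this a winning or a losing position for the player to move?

Nim-sum: 4 XOR 7 XOR 3 = 0.
The nim-sum is 0, so this is a P-position: the player to move is in a losing position under optimal play.

Losing position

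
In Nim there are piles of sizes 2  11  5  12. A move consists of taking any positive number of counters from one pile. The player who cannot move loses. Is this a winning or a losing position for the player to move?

In binary:
  0010  (2)
  1011  (11)
  0101  (5)
  1100  (12)
  ----
  0000  (0)
The nim-sum is 0, so this is a P-position: the player to move is in a losing position under optimal play.

Losing position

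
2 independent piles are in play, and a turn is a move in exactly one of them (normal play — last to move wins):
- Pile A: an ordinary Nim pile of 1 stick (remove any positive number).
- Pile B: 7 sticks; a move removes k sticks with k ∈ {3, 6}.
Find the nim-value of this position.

3

Pile A is a plain Nim pile of size 1, so its Grundy value is 1.
For pile B, compute g(0), g(1), … with moves {3, 6}:
g(0) = mex{} = 0
g(1) = mex{} = 0
g(2) = mex{} = 0
g(3) = mex{0} = 1
g(4) = mex{0} = 1
g(5) = mex{0} = 1
g(6) = mex{0,1} = 2
g(7) = mex{0,1} = 2
So g(7) = 2.
The value of a disjunctive sum is the nim-sum of the parts.
Combined value = 1 ⊕ 2 = 3.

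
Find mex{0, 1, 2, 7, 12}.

3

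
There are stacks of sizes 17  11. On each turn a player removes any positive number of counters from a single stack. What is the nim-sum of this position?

Compute the nim-sum pairwise:
17 ⊕ 11 = 26

26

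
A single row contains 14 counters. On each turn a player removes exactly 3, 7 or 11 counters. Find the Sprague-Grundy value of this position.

0

Grundy values for subtraction set {3, 7, 11}:
k:     0  1  2  3  4  5  6  7  8  9 10 11 12 13 14
g(k):  0  0  0  1  1  1  0  2  2  1  0  3  2  1  0
So g(14) = 0.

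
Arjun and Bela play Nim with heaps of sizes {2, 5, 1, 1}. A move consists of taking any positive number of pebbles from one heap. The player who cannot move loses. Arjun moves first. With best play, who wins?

Arjun wins

Nim-sum: 2 XOR 5 XOR 1 XOR 1 = 7.
The nim-sum is 7 ≠ 0, so this is an N-position: the player to move can win; Arjun has a winning move.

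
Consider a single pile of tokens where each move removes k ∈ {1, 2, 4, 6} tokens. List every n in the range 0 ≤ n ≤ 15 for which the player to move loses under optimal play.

Grundy values for subtraction set {1, 2, 4, 6}:
k:     0  1  2  3  4  5  6  7  8  9 10 11 12 13 14 15
g(k):  0  1  2  0  1  2  3  4  0  1  2  0  1  2  3  4
The P-positions (g = 0) in 0..15 are 0, 3, 8, 11.

0, 3, 8, 11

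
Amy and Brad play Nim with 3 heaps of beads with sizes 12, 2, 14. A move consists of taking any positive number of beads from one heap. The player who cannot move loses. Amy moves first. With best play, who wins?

Brad wins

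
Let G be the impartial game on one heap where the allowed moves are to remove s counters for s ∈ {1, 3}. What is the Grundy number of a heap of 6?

0

Compute g(0), g(1), … for moves {1, 3}:
k:     0  1  2  3  4  5  6
g(k):  0  1  0  1  0  1  0
So g(6) = 0.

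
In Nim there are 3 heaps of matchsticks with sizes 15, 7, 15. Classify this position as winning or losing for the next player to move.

Nim-sum: 15 ^ 7 ^ 15 = 7.
The nim-sum is 7 ≠ 0, so this is an N-position: the player to move can win.

Winning position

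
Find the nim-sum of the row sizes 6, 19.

21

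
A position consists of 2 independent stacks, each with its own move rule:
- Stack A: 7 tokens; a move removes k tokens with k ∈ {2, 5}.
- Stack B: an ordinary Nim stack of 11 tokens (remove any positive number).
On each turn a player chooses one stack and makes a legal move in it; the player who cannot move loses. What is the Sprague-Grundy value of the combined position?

11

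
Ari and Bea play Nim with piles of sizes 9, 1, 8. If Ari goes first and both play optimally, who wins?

Bea wins

Compute the nim-sum pairwise:
9 ^ 1 = 8
8 ^ 8 = 0
The nim-sum is 0, so this is a P-position: the player to move is in a losing position under optimal play; Ari is about to move from it and so loses — Bea wins.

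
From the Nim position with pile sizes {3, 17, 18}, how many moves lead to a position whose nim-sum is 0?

0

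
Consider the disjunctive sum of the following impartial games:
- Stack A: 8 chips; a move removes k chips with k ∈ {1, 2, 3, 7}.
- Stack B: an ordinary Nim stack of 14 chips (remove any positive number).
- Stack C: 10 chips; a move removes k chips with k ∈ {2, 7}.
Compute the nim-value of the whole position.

Grundy values for stack A (subtraction set {1, 2, 3, 7}):
k:     0  1  2  3  4  5  6  7  8
g(k):  0  1  2  3  0  1  2  3  0
So g(8) = 0.
Stack B is a plain Nim stack of size 14, so its Grundy value is 14.
Grundy values for stack C (subtraction set {2, 7}):
g(0) = mex{} = 0
g(1) = mex{} = 0
g(2) = mex{0} = 1
g(3) = mex{0} = 1
g(4) = mex{1} = 0
g(5) = mex{1} = 0
g(6) = mex{0} = 1
g(7) = mex{0} = 1
g(8) = mex{0,1} = 2
g(9) = mex{1} = 0
g(10) = mex{1,2} = 0
So g(10) = 0.
By the Sprague-Grundy theorem, the Grundy value of a sum of independent games is the XOR of the component values.
Combined value = 0 ⊕ 14 ⊕ 0 = 14.

14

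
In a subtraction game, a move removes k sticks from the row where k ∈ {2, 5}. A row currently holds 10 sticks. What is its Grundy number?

1

Compute g(0), g(1), … for moves {2, 5}:
k:     0  1  2  3  4  5  6  7  8  9 10
g(k):  0  0  1  1  0  2  1  0  0  1  1
So g(10) = 1.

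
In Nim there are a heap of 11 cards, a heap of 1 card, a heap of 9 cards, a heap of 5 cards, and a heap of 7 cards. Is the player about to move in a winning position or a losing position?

Winning position

Nim-sum: 11 ⊕ 1 ⊕ 9 ⊕ 5 ⊕ 7 = 1.
The nim-sum is 1 ≠ 0, so this is an N-position: the player to move can win.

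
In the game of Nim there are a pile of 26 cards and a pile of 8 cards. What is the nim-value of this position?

18

Nim-sum: 26 ⊕ 8 = 18.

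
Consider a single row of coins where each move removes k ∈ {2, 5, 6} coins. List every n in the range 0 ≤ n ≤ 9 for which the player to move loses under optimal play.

0, 1, 4, 8

Build the Grundy sequence with g(k) = mex{g(k−s) : s ∈ {2, 5, 6}, s ≤ k}:
g(0) = mex{} = 0
g(1) = mex{} = 0
g(2) = mex{0} = 1
g(3) = mex{0} = 1
g(4) = mex{1} = 0
g(5) = mex{0,1} = 2
g(6) = mex{0} = 1
g(7) = mex{0,1,2} = 3
g(8) = mex{1} = 0
g(9) = mex{0,1,3} = 2
The P-positions (g = 0) in 0..9 are 0, 1, 4, 8.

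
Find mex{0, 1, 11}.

The values 0, 1 are all present; 2 is the first non-negative integer missing from the set.

2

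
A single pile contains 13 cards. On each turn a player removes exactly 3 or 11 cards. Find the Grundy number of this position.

2

Grundy values for subtraction set {3, 11}:
k:     0  1  2  3  4  5  6  7  8  9 10 11 12 13
g(k):  0  0  0  1  1  1  0  0  0  1  1  1  2  2
So g(13) = 2.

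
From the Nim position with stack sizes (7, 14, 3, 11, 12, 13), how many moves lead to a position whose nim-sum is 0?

0

Bitwise XOR of the heap sizes:
  0111  (7)
  1110  (14)
  0011  (3)
  1011  (11)
  1100  (12)
  1101  (13)
  ----
  0000  (0)
The nim-sum is already 0, so every move leaves a nonzero nim-sum — there are no winning moves.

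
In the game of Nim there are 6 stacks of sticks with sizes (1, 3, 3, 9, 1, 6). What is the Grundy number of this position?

15

Compute the nim-sum pairwise:
1 XOR 3 = 2
2 XOR 3 = 1
1 XOR 9 = 8
8 XOR 1 = 9
9 XOR 6 = 15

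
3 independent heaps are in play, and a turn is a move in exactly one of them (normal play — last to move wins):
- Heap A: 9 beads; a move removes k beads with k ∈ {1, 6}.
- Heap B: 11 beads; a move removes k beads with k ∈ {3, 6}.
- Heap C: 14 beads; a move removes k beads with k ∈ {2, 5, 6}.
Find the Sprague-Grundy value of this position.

1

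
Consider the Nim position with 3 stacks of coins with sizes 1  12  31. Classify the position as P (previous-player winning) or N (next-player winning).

Compute the nim-sum pairwise:
1 XOR 12 = 13
13 XOR 31 = 18
The nim-sum is 18 ≠ 0, so this is an N-position: the player to move can win.

N-position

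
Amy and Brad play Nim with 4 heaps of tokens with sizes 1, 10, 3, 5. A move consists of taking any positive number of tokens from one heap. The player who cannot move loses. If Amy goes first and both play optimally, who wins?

Amy wins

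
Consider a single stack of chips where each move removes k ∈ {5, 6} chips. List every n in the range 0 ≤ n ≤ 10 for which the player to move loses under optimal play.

0, 1, 2, 3, 4

Compute g(0), g(1), … for moves {5, 6}:
k:     0  1  2  3  4  5  6  7  8  9 10
g(k):  0  0  0  0  0  1  1  1  1  1  2
The P-positions (g = 0) in 0..10 are 0, 1, 2, 3, 4.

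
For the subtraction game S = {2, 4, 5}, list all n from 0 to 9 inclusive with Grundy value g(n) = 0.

0, 1, 7, 8

Build the Grundy sequence with g(k) = mex{g(k−s) : s ∈ {2, 4, 5}, s ≤ k}:
g(0) = mex{} = 0
g(1) = mex{} = 0
g(2) = mex{0} = 1
g(3) = mex{0} = 1
g(4) = mex{0,1} = 2
g(5) = mex{0,1} = 2
g(6) = mex{0,1,2} = 3
g(7) = mex{1,2} = 0
g(8) = mex{1,2,3} = 0
g(9) = mex{0,2} = 1
The P-positions (g = 0) in 0..9 are 0, 1, 7, 8.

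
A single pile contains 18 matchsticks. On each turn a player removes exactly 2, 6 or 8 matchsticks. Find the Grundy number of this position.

0

Build the Grundy sequence with g(k) = mex{g(k−s) : s ∈ {2, 6, 8}, s ≤ k}:
k:     0  1  2  3  4  5  6  7  8  9 10 11 12 13 14 15 16 17 18
g(k):  0  0  1  1  0  0  1  1  2  2  3  3  2  2  0  0  1  1  0
So g(18) = 0.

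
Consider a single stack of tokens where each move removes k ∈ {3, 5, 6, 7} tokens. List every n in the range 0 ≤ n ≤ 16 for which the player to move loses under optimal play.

Compute g(0), g(1), … for moves {3, 5, 6, 7}:
k:     0  1  2  3  4  5  6  7  8  9 10 11 12 13 14 15 16
g(k):  0  0  0  1  1  1  2  2  2  3  0  0  0  1  1  1  2
The P-positions (g = 0) in 0..16 are 0, 1, 2, 10, 11, 12.

0, 1, 2, 10, 11, 12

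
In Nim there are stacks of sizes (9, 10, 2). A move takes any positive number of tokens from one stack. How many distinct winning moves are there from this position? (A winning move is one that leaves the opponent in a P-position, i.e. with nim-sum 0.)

1

Compute the nim-sum pairwise:
9 ⊕ 10 = 3
3 ⊕ 2 = 1
The overall nim-sum is X = 1. A stack of size p has a winning move iff p XOR X < p (reduce it to p XOR X).
  9: 9 XOR 1 = 8 < 9 — winning move (to 8).
  10: 10 XOR 1 = 11 ≥ 10 — no move.
  2: 2 XOR 1 = 3 ≥ 2 — no move.
That gives 1 winning move.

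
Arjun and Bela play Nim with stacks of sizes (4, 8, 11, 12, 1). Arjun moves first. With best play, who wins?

Arjun wins

Write each in binary and XOR column by column:
  0100  (4)
  1000  (8)
  1011  (11)
  1100  (12)
  0001  (1)
  ----
  1010  (10)
The nim-sum is 10 ≠ 0, so this is an N-position: the player to move can win; Arjun has a winning move.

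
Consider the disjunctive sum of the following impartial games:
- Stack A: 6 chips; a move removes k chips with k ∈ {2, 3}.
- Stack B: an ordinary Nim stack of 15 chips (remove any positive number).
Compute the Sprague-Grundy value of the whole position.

Build the Grundy sequence for stack A with g(k) = mex{g(k−s) : s ∈ {2, 3}, s ≤ k}:
k:     0  1  2  3  4  5  6
g(k):  0  0  1  1  2  0  0
So g(6) = 0.
Stack B is a plain Nim stack of size 15, so its Grundy value is 15.
The value of a disjunctive sum is the nim-sum of the parts.
Combined value = 0 ⊕ 15 = 15.

15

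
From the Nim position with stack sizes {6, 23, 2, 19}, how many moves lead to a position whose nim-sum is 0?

Bitwise XOR of the heap sizes:
  00110  (6)
  10111  (23)
  00010  (2)
  10011  (19)
  -----
  00000  (0)
The nim-sum is already 0, so every move leaves a nonzero nim-sum — there are no winning moves.

0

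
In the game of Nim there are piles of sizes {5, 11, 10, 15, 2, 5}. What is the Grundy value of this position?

Compute the nim-sum pairwise:
5 ⊕ 11 = 14
14 ⊕ 10 = 4
4 ⊕ 15 = 11
11 ⊕ 2 = 9
9 ⊕ 5 = 12

12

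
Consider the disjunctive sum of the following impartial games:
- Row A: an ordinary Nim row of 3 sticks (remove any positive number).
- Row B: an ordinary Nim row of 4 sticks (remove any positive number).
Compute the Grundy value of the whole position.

Row A is a plain Nim row of size 3, so its Grundy value is 3.
Row B is a plain Nim row of size 4, so its Grundy value is 4.
The value of a disjunctive sum is the nim-sum of the parts.
Combined value = 3 ⊕ 4 = 7.

7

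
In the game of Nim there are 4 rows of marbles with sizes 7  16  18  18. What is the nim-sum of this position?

23

Compute the nim-sum pairwise:
7 ⊕ 16 = 23
23 ⊕ 18 = 5
5 ⊕ 18 = 23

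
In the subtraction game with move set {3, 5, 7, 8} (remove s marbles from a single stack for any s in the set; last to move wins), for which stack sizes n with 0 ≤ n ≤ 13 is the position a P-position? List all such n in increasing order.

0, 1, 2, 11, 12, 13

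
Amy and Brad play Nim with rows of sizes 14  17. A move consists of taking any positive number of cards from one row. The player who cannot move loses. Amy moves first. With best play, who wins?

Amy wins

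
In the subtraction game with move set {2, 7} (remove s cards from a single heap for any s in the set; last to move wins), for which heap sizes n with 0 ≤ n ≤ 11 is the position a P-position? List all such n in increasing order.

Build the Grundy sequence with g(k) = mex{g(k−s) : s ∈ {2, 7}, s ≤ k}:
k:     0  1  2  3  4  5  6  7  8  9 10 11
g(k):  0  0  1  1  0  0  1  1  2  0  0  1
The P-positions (g = 0) in 0..11 are 0, 1, 4, 5, 9, 10.

0, 1, 4, 5, 9, 10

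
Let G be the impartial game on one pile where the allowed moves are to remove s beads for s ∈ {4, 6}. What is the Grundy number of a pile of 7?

1

Grundy values for subtraction set {4, 6}:
g(0) = mex{} = 0
g(1) = mex{} = 0
g(2) = mex{} = 0
g(3) = mex{} = 0
g(4) = mex{0} = 1
g(5) = mex{0} = 1
g(6) = mex{0} = 1
g(7) = mex{0} = 1
So g(7) = 1.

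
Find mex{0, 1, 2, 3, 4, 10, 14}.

5

The values 0, 1, 2, 3, 4 are all present; 5 is the first non-negative integer missing from the set.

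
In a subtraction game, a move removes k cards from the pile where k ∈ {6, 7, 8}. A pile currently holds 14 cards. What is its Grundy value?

0

Grundy values for subtraction set {6, 7, 8}:
k:     0  1  2  3  4  5  6  7  8  9 10 11 12 13 14
g(k):  0  0  0  0  0  0  1  1  1  1  1  1  2  2  0
So g(14) = 0.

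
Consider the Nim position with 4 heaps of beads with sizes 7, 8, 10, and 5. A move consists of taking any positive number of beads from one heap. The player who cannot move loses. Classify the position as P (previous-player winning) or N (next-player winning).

Compute the nim-sum pairwise:
7 ⊕ 8 = 15
15 ⊕ 10 = 5
5 ⊕ 5 = 0
The nim-sum is 0, so this is a P-position: the player to move is in a losing position under optimal play.

P-position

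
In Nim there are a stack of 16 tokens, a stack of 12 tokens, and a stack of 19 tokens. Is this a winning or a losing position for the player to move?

Winning position

Bitwise XOR of the heap sizes:
  10000  (16)
  01100  (12)
  10011  (19)
  -----
  01111  (15)
The nim-sum is 15 ≠ 0, so this is an N-position: the player to move can win.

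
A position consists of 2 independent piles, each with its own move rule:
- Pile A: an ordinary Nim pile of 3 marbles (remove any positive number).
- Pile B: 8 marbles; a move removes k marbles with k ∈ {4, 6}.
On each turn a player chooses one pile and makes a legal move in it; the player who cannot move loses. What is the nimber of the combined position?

1

Pile A is a plain Nim pile of size 3, so its Grundy value is 3.
For pile B, compute g(0), g(1), … with moves {4, 6}:
k:     0  1  2  3  4  5  6  7  8
g(k):  0  0  0  0  1  1  1  1  2
So g(8) = 2.
By the Sprague-Grundy theorem, the Grundy value of a sum of independent games is the XOR of the component values.
Combined value = 3 ⊕ 2 = 1.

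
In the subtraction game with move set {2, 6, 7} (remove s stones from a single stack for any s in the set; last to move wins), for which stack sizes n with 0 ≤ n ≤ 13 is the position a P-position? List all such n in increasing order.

0, 1, 4, 5, 9, 13

Build the Grundy sequence with g(k) = mex{g(k−s) : s ∈ {2, 6, 7}, s ≤ k}:
g(0) = mex{} = 0
g(1) = mex{} = 0
g(2) = mex{0} = 1
g(3) = mex{0} = 1
g(4) = mex{1} = 0
g(5) = mex{1} = 0
g(6) = mex{0} = 1
g(7) = mex{0} = 1
g(8) = mex{0,1} = 2
g(9) = mex{1} = 0
g(10) = mex{0,1,2} = 3
g(11) = mex{0} = 1
g(12) = mex{0,1,3} = 2
g(13) = mex{1} = 0
The P-positions (g = 0) in 0..13 are 0, 1, 4, 5, 9, 13.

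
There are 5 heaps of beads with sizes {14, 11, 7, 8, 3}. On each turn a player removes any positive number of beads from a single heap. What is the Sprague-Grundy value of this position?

9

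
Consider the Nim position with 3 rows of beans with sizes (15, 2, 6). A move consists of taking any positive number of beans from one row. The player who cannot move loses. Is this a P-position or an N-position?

N-position

Write each in binary and XOR column by column:
  1111  (15)
  0010  (2)
  0110  (6)
  ----
  1011  (11)
The nim-sum is 11 ≠ 0, so this is an N-position: the player to move can win.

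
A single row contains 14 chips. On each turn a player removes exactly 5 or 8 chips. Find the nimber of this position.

0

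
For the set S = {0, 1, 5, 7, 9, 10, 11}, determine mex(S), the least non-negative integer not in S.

The values 0, 1 are all present; 2 is the first non-negative integer missing from the set.

2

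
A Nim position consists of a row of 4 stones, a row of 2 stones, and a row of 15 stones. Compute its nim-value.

9

Compute the nim-sum pairwise:
4 XOR 2 = 6
6 XOR 15 = 9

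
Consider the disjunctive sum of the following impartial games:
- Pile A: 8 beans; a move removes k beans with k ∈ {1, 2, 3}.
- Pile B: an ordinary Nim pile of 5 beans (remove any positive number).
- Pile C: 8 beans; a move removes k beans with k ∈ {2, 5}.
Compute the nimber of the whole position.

Grundy values for pile A (subtraction set {1, 2, 3}):
g(0) = mex{} = 0
g(1) = mex{0} = 1
g(2) = mex{0,1} = 2
g(3) = mex{0,1,2} = 3
g(4) = mex{1,2,3} = 0
g(5) = mex{0,2,3} = 1
g(6) = mex{0,1,3} = 2
g(7) = mex{0,1,2} = 3
g(8) = mex{1,2,3} = 0
So g(8) = 0.
Pile B is a plain Nim pile of size 5, so its Grundy value is 5.
For pile C, compute g(0), g(1), … with moves {2, 5}:
k:     0  1  2  3  4  5  6  7  8
g(k):  0  0  1  1  0  2  1  0  0
So g(8) = 0.
The value of a disjunctive sum is the nim-sum of the parts.
Combined value = 0 XOR 5 XOR 0 = 5.

5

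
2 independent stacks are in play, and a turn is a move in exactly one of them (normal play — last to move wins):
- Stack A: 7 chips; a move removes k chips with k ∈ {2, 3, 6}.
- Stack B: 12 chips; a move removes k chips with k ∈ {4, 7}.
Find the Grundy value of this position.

For stack A, compute g(0), g(1), … with moves {2, 3, 6}:
g(0) = mex{} = 0
g(1) = mex{} = 0
g(2) = mex{0} = 1
g(3) = mex{0} = 1
g(4) = mex{0,1} = 2
g(5) = mex{1} = 0
g(6) = mex{0,1,2} = 3
g(7) = mex{0,2} = 1
So g(7) = 1.
For stack B, compute g(0), g(1), … with moves {4, 7}:
g(0) = mex{} = 0
g(1) = mex{} = 0
g(2) = mex{} = 0
g(3) = mex{} = 0
g(4) = mex{0} = 1
g(5) = mex{0} = 1
g(6) = mex{0} = 1
g(7) = mex{0} = 1
g(8) = mex{0,1} = 2
g(9) = mex{0,1} = 2
g(10) = mex{0,1} = 2
g(11) = mex{1} = 0
g(12) = mex{1,2} = 0
So g(12) = 0.
By the Sprague-Grundy theorem, the Grundy value of a sum of independent games is the XOR of the component values.
Combined value = 1 ⊕ 0 = 1.

1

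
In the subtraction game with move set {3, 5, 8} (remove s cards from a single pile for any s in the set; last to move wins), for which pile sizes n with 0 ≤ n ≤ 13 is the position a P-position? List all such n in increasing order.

Compute g(0), g(1), … for moves {3, 5, 8}:
k:     0  1  2  3  4  5  6  7  8  9 10 11 12 13
g(k):  0  0  0  1  1  1  2  2  2  3  3  0  0  0
The P-positions (g = 0) in 0..13 are 0, 1, 2, 11, 12, 13.

0, 1, 2, 11, 12, 13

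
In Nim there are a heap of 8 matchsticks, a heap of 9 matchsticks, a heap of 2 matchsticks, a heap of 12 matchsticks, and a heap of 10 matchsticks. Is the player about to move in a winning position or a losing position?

Winning position

Nim-sum: 8 ⊕ 9 ⊕ 2 ⊕ 12 ⊕ 10 = 5.
The nim-sum is 5 ≠ 0, so this is an N-position: the player to move can win.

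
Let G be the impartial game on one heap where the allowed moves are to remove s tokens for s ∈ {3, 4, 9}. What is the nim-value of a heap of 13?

Compute g(0), g(1), … for moves {3, 4, 9}:
k:     0  1  2  3  4  5  6  7  8  9 10 11 12 13
g(k):  0  0  0  1  1  1  2  0  0  3  1  1  2  0
So g(13) = 0.

0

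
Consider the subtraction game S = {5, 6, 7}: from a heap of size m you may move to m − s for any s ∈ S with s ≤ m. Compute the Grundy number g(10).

2

Compute g(0), g(1), … for moves {5, 6, 7}:
g(0) = mex{} = 0
g(1) = mex{} = 0
g(2) = mex{} = 0
g(3) = mex{} = 0
g(4) = mex{} = 0
g(5) = mex{0} = 1
g(6) = mex{0} = 1
g(7) = mex{0} = 1
g(8) = mex{0} = 1
g(9) = mex{0} = 1
g(10) = mex{0,1} = 2
So g(10) = 2.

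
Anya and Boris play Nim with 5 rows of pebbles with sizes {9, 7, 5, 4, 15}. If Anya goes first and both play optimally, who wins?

Compute the nim-sum pairwise:
9 ^ 7 = 14
14 ^ 5 = 11
11 ^ 4 = 15
15 ^ 15 = 0
The nim-sum is 0, so this is a P-position: the player to move is in a losing position under optimal play; Anya is about to move from it and so loses — Boris wins.

Boris wins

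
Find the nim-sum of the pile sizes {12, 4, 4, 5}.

Write each in binary and XOR column by column:
  1100  (12)
  0100  (4)
  0100  (4)
  0101  (5)
  ----
  1001  (9)

9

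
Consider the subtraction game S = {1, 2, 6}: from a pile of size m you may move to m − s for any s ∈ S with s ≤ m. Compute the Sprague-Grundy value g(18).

Grundy values for subtraction set {1, 2, 6}:
k:     0  1  2  3  4  5  6  7  8  9 10 11 12 13 14 15 16 17 18
g(k):  0  1  2  0  1  2  3  0  1  2  0  1  2  3  0  1  2  0  1
So g(18) = 1.

1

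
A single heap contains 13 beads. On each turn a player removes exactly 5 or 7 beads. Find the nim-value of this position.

0

Compute g(0), g(1), … for moves {5, 7}:
k:     0  1  2  3  4  5  6  7  8  9 10 11 12 13
g(k):  0  0  0  0  0  1  1  1  1  1  2  2  0  0
So g(13) = 0.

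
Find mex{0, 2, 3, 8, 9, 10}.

1

0 is in the set but 1 is not, so the mex is 1.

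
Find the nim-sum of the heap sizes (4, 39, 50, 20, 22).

19

Compute the nim-sum pairwise:
4 ^ 39 = 35
35 ^ 50 = 17
17 ^ 20 = 5
5 ^ 22 = 19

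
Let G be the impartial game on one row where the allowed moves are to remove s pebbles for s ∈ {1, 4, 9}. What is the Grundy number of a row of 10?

Grundy values for subtraction set {1, 4, 9}:
g(0) = mex{} = 0
g(1) = mex{0} = 1
g(2) = mex{1} = 0
g(3) = mex{0} = 1
g(4) = mex{0,1} = 2
g(5) = mex{1,2} = 0
g(6) = mex{0} = 1
g(7) = mex{1} = 0
g(8) = mex{0,2} = 1
g(9) = mex{0,1} = 2
g(10) = mex{1,2} = 0
So g(10) = 0.

0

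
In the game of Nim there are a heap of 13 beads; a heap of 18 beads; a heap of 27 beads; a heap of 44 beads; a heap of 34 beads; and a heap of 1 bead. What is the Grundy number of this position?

Nim-sum: 13 XOR 18 XOR 27 XOR 44 XOR 34 XOR 1 = 11.

11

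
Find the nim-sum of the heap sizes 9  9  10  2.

8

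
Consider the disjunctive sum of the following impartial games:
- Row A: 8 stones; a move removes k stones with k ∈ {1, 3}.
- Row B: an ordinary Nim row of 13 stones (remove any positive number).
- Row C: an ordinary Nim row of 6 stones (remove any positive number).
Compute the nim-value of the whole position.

11

Grundy values for row A (subtraction set {1, 3}):
g(0) = mex{} = 0
g(1) = mex{0} = 1
g(2) = mex{1} = 0
g(3) = mex{0} = 1
g(4) = mex{1} = 0
g(5) = mex{0} = 1
g(6) = mex{1} = 0
g(7) = mex{0} = 1
g(8) = mex{1} = 0
So g(8) = 0.
Row B is a plain Nim row of size 13, so its Grundy value is 13.
Row C is a plain Nim row of size 6, so its Grundy value is 6.
By the Sprague-Grundy theorem, the Grundy value of a sum of independent games is the XOR of the component values.
Combined value = 0 XOR 13 XOR 6 = 11.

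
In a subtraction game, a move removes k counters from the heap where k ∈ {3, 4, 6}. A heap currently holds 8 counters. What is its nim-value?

2

Grundy values for subtraction set {3, 4, 6}:
k:     0  1  2  3  4  5  6  7  8
g(k):  0  0  0  1  1  1  2  2  2
So g(8) = 2.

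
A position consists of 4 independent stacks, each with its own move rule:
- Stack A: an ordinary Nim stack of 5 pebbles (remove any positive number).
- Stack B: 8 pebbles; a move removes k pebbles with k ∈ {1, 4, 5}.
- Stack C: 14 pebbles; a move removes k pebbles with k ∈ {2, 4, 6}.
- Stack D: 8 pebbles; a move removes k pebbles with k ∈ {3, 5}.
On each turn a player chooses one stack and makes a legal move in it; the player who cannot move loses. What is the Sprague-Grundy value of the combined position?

Stack A is a plain Nim stack of size 5, so its Grundy value is 5.
For stack B, compute g(0), g(1), … with moves {1, 4, 5}:
k:     0  1  2  3  4  5  6  7  8
g(k):  0  1  0  1  2  3  2  3  0
So g(8) = 0.
Build the Grundy sequence for stack C with g(k) = mex{g(k−s) : s ∈ {2, 4, 6}, s ≤ k}:
k:     0  1  2  3  4  5  6  7  8  9 10 11 12 13 14
g(k):  0  0  1  1  2  2  3  3  0  0  1  1  2  2  3
So g(14) = 3.
Grundy values for stack D (subtraction set {3, 5}):
g(0) = mex{} = 0
g(1) = mex{} = 0
g(2) = mex{} = 0
g(3) = mex{0} = 1
g(4) = mex{0} = 1
g(5) = mex{0} = 1
g(6) = mex{0,1} = 2
g(7) = mex{0,1} = 2
g(8) = mex{1} = 0
So g(8) = 0.
By the Sprague-Grundy theorem, the Grundy value of a sum of independent games is the XOR of the component values.
Combined value = 5 ⊕ 0 ⊕ 3 ⊕ 0 = 6.

6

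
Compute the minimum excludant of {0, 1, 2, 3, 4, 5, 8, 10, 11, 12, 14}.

The values 0, 1, 2, 3, 4, 5 are all present; 6 is the first non-negative integer missing from the set.

6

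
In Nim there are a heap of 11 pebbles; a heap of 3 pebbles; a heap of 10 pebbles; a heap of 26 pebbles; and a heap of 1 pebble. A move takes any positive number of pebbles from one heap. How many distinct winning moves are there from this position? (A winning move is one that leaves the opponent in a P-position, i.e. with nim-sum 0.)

1

Nim-sum: 11 ⊕ 3 ⊕ 10 ⊕ 26 ⊕ 1 = 25.
The overall nim-sum is X = 25. A heap of size p has a winning move iff p XOR X < p (reduce it to p XOR X).
  11: 11 XOR 25 = 18 ≥ 11 — no move.
  3: 3 XOR 25 = 26 ≥ 3 — no move.
  10: 10 XOR 25 = 19 ≥ 10 — no move.
  26: 26 XOR 25 = 3 < 26 — winning move (to 3).
  1: 1 XOR 25 = 24 ≥ 1 — no move.
That gives 1 winning move.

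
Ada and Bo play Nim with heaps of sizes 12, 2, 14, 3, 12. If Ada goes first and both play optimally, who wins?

Ada wins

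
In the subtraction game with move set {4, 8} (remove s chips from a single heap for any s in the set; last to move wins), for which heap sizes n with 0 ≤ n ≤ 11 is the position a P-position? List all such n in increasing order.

0, 1, 2, 3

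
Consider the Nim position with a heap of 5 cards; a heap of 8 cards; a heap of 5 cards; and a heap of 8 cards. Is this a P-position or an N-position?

P-position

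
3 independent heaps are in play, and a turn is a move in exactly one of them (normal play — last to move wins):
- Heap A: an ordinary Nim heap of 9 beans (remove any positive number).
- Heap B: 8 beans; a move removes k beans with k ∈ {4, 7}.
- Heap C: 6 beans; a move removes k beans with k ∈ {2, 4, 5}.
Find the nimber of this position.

8

Heap A is a plain Nim heap of size 9, so its Grundy value is 9.
Build the Grundy sequence for heap B with g(k) = mex{g(k−s) : s ∈ {4, 7}, s ≤ k}:
g(0) = mex{} = 0
g(1) = mex{} = 0
g(2) = mex{} = 0
g(3) = mex{} = 0
g(4) = mex{0} = 1
g(5) = mex{0} = 1
g(6) = mex{0} = 1
g(7) = mex{0} = 1
g(8) = mex{0,1} = 2
So g(8) = 2.
Build the Grundy sequence for heap C with g(k) = mex{g(k−s) : s ∈ {2, 4, 5}, s ≤ k}:
g(0) = mex{} = 0
g(1) = mex{} = 0
g(2) = mex{0} = 1
g(3) = mex{0} = 1
g(4) = mex{0,1} = 2
g(5) = mex{0,1} = 2
g(6) = mex{0,1,2} = 3
So g(6) = 3.
The value of a disjunctive sum is the nim-sum of the parts.
Combined value = 9 XOR 2 XOR 3 = 8.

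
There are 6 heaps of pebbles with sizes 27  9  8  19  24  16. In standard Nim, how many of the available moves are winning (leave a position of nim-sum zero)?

3

Compute the nim-sum pairwise:
27 ^ 9 = 18
18 ^ 8 = 26
26 ^ 19 = 9
9 ^ 24 = 17
17 ^ 16 = 1
The overall nim-sum is X = 1. A heap of size p has a winning move iff p XOR X < p (reduce it to p XOR X).
  27: 27 XOR 1 = 26 < 27 — winning move (to 26).
  9: 9 XOR 1 = 8 < 9 — winning move (to 8).
  8: 8 XOR 1 = 9 ≥ 8 — no move.
  19: 19 XOR 1 = 18 < 19 — winning move (to 18).
  24: 24 XOR 1 = 25 ≥ 24 — no move.
  16: 16 XOR 1 = 17 ≥ 16 — no move.
That gives 3 winning moves.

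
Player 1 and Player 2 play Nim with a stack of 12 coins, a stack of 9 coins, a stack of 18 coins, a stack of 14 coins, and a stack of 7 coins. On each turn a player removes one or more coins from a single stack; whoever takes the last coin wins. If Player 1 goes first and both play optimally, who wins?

Player 1 wins

Compute the nim-sum pairwise:
12 XOR 9 = 5
5 XOR 18 = 23
23 XOR 14 = 25
25 XOR 7 = 30
The nim-sum is 30 ≠ 0, so this is an N-position: the player to move can win; Player 1 has a winning move.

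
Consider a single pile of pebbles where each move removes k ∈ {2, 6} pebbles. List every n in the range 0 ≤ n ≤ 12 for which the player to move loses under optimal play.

0, 1, 4, 5, 8, 9, 12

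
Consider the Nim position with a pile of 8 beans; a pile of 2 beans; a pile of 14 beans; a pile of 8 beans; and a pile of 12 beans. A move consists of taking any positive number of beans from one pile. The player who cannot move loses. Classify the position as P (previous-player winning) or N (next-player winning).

P-position

Bitwise XOR of the heap sizes:
  1000  (8)
  0010  (2)
  1110  (14)
  1000  (8)
  1100  (12)
  ----
  0000  (0)
The nim-sum is 0, so this is a P-position: the player to move is in a losing position under optimal play.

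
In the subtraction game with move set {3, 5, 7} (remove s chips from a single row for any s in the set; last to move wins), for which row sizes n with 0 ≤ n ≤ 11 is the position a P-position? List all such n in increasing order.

Grundy values for subtraction set {3, 5, 7}:
k:     0  1  2  3  4  5  6  7  8  9 10 11
g(k):  0  0  0  1  1  1  2  2  2  3  0  0
The P-positions (g = 0) in 0..11 are 0, 1, 2, 10, 11.

0, 1, 2, 10, 11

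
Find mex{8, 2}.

0 is not in the set, so the mex is 0.

0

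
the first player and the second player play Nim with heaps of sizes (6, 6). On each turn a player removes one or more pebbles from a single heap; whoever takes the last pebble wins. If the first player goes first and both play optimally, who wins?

the second player wins

Compute the nim-sum pairwise:
6 ^ 6 = 0
The nim-sum is 0, so this is a P-position: the player to move is in a losing position under optimal play; the first player is about to move from it and so loses — the second player wins.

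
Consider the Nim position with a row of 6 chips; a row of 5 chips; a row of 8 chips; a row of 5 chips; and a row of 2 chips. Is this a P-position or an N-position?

N-position

In binary:
  0110  (6)
  0101  (5)
  1000  (8)
  0101  (5)
  0010  (2)
  ----
  1100  (12)
The nim-sum is 12 ≠ 0, so this is an N-position: the player to move can win.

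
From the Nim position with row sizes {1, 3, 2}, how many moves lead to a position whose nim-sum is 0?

0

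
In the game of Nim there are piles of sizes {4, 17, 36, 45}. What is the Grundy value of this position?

Nim-sum: 4 ⊕ 17 ⊕ 36 ⊕ 45 = 28.

28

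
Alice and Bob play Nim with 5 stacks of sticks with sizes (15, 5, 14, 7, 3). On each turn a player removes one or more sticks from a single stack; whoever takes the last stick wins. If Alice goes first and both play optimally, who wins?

Bob wins

Bitwise XOR of the heap sizes:
  1111  (15)
  0101  (5)
  1110  (14)
  0111  (7)
  0011  (3)
  ----
  0000  (0)
The nim-sum is 0, so this is a P-position: the player to move is in a losing position under optimal play; Alice is about to move from it and so loses — Bob wins.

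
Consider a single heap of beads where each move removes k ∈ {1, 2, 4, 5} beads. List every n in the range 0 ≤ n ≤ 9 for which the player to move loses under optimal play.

0, 3, 6, 9

Build the Grundy sequence with g(k) = mex{g(k−s) : s ∈ {1, 2, 4, 5}, s ≤ k}:
k:     0  1  2  3  4  5  6  7  8  9
g(k):  0  1  2  0  1  2  0  1  2  0
The P-positions (g = 0) in 0..9 are 0, 3, 6, 9.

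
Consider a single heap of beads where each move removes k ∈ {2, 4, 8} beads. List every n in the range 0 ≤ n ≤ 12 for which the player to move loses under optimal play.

0, 1, 6, 7, 12

Build the Grundy sequence with g(k) = mex{g(k−s) : s ∈ {2, 4, 8}, s ≤ k}:
k:     0  1  2  3  4  5  6  7  8  9 10 11 12
g(k):  0  0  1  1  2  2  0  0  1  1  2  2  0
The P-positions (g = 0) in 0..12 are 0, 1, 6, 7, 12.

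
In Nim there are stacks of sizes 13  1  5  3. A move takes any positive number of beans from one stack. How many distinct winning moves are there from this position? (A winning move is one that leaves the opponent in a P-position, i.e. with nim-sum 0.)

1

Compute the nim-sum pairwise:
13 XOR 1 = 12
12 XOR 5 = 9
9 XOR 3 = 10
The overall nim-sum is X = 10. A stack of size p has a winning move iff p XOR X < p (reduce it to p XOR X).
  13: 13 XOR 10 = 7 < 13 — winning move (to 7).
  1: 1 XOR 10 = 11 ≥ 1 — no move.
  5: 5 XOR 10 = 15 ≥ 5 — no move.
  3: 3 XOR 10 = 9 ≥ 3 — no move.
That gives 1 winning move.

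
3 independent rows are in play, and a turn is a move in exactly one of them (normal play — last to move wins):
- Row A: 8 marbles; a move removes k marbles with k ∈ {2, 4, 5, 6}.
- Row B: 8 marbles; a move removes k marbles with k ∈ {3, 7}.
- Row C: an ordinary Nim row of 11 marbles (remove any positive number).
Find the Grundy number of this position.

9

Grundy values for row A (subtraction set {2, 4, 5, 6}):
g(0) = mex{} = 0
g(1) = mex{} = 0
g(2) = mex{0} = 1
g(3) = mex{0} = 1
g(4) = mex{0,1} = 2
g(5) = mex{0,1} = 2
g(6) = mex{0,1,2} = 3
g(7) = mex{0,1,2} = 3
g(8) = mex{1,2,3} = 0
So g(8) = 0.
Grundy values for row B (subtraction set {3, 7}):
g(0) = mex{} = 0
g(1) = mex{} = 0
g(2) = mex{} = 0
g(3) = mex{0} = 1
g(4) = mex{0} = 1
g(5) = mex{0} = 1
g(6) = mex{1} = 0
g(7) = mex{0,1} = 2
g(8) = mex{0,1} = 2
So g(8) = 2.
Row C is a plain Nim row of size 11, so its Grundy value is 11.
The value of a disjunctive sum is the nim-sum of the parts.
Combined value = 0 ⊕ 2 ⊕ 11 = 9.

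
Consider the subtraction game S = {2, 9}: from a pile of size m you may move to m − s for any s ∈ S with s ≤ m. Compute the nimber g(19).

0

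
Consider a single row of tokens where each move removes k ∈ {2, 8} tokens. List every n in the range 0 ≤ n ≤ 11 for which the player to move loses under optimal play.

0, 1, 4, 5, 10, 11

Compute g(0), g(1), … for moves {2, 8}:
g(0) = mex{} = 0
g(1) = mex{} = 0
g(2) = mex{0} = 1
g(3) = mex{0} = 1
g(4) = mex{1} = 0
g(5) = mex{1} = 0
g(6) = mex{0} = 1
g(7) = mex{0} = 1
g(8) = mex{0,1} = 2
g(9) = mex{0,1} = 2
g(10) = mex{1,2} = 0
g(11) = mex{1,2} = 0
The P-positions (g = 0) in 0..11 are 0, 1, 4, 5, 10, 11.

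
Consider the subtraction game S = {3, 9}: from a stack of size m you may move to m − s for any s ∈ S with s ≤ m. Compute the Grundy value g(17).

1

Grundy values for subtraction set {3, 9}:
k:     0  1  2  3  4  5  6  7  8  9 10 11 12 13 14 15 16 17
g(k):  0  0  0  1  1  1  0  0  0  1  1  1  0  0  0  1  1  1
So g(17) = 1.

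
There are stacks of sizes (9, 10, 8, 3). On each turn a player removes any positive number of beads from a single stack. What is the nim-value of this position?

8

Nim-sum: 9 XOR 10 XOR 8 XOR 3 = 8.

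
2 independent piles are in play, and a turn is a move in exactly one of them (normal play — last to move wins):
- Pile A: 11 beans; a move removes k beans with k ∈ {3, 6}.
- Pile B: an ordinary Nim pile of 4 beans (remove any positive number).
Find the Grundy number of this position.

4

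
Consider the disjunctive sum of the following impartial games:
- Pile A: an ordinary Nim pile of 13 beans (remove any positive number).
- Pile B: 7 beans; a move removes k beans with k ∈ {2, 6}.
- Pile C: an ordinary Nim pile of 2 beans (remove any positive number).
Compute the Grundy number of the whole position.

14

Pile A is a plain Nim pile of size 13, so its Grundy value is 13.
Build the Grundy sequence for pile B with g(k) = mex{g(k−s) : s ∈ {2, 6}, s ≤ k}:
k:     0  1  2  3  4  5  6  7
g(k):  0  0  1  1  0  0  1  1
So g(7) = 1.
Pile C is a plain Nim pile of size 2, so its Grundy value is 2.
By the Sprague-Grundy theorem, the Grundy value of a sum of independent games is the XOR of the component values.
Combined value = 13 XOR 1 XOR 2 = 14.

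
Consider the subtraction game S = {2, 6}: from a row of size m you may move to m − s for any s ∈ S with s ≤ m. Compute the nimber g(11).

1

Compute g(0), g(1), … for moves {2, 6}:
k:     0  1  2  3  4  5  6  7  8  9 10 11
g(k):  0  0  1  1  0  0  1  1  0  0  1  1
So g(11) = 1.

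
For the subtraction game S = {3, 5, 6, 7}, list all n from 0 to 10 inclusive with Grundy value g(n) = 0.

Compute g(0), g(1), … for moves {3, 5, 6, 7}:
k:     0  1  2  3  4  5  6  7  8  9 10
g(k):  0  0  0  1  1  1  2  2  2  3  0
The P-positions (g = 0) in 0..10 are 0, 1, 2, 10.

0, 1, 2, 10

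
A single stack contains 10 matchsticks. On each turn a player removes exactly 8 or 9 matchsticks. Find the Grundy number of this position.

1

Compute g(0), g(1), … for moves {8, 9}:
k:     0  1  2  3  4  5  6  7  8  9 10
g(k):  0  0  0  0  0  0  0  0  1  1  1
So g(10) = 1.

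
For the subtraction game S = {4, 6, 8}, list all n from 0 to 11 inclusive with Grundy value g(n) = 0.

0, 1, 2, 3

Grundy values for subtraction set {4, 6, 8}:
k:     0  1  2  3  4  5  6  7  8  9 10 11
g(k):  0  0  0  0  1  1  1  1  2  2  2  2
The P-positions (g = 0) in 0..11 are 0, 1, 2, 3.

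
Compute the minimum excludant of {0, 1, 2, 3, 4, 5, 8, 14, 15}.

6

The values 0, 1, 2, 3, 4, 5 are all present; 6 is the first non-negative integer missing from the set.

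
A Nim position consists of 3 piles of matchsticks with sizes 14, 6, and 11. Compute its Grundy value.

3

Compute the nim-sum pairwise:
14 ^ 6 = 8
8 ^ 11 = 3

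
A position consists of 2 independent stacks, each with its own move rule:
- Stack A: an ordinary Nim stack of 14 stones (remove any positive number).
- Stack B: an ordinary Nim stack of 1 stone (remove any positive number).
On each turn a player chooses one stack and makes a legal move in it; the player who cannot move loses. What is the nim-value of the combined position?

Stack A is a plain Nim stack of size 14, so its Grundy value is 14.
Stack B is a plain Nim stack of size 1, so its Grundy value is 1.
By the Sprague-Grundy theorem, the Grundy value of a sum of independent games is the XOR of the component values.
Combined value = 14 ⊕ 1 = 15.

15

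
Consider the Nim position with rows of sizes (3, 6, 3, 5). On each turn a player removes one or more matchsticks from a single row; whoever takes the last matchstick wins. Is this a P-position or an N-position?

N-position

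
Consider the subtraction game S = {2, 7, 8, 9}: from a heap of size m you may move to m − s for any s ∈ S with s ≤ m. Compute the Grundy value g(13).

Grundy values for subtraction set {2, 7, 8, 9}:
g(0) = mex{} = 0
g(1) = mex{} = 0
g(2) = mex{0} = 1
g(3) = mex{0} = 1
g(4) = mex{1} = 0
g(5) = mex{1} = 0
g(6) = mex{0} = 1
g(7) = mex{0} = 1
g(8) = mex{0,1} = 2
g(9) = mex{0,1} = 2
g(10) = mex{0,1,2} = 3
g(11) = mex{0,1,2} = 3
g(12) = mex{0,1,3} = 2
g(13) = mex{0,1,3} = 2
So g(13) = 2.

2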